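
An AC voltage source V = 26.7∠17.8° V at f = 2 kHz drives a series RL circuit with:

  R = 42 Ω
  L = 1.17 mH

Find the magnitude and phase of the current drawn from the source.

Step 1 — Angular frequency: ω = 2π·f = 2π·2000 = 1.257e+04 rad/s.
Step 2 — Component impedances:
  R: Z = R = 42 Ω
  L: Z = jωL = j·1.257e+04·0.00117 = 0 + j14.7 Ω
Step 3 — Series combination: Z_total = R + L = 42 + j14.7 Ω = 44.5∠19.3° Ω.
Step 4 — Source phasor: V = 26.7∠17.8° V = 25.42 + j8.162 V.
Step 5 — Ohm's law: I = V / Z_total = (25.42 + j8.162) / (42 + j14.7) = 0.5998 - j0.01564 A.
Step 6 — Convert to polar: |I| = 0.6 A, ∠I = -1.5°.

I = 0.6∠-1.5° A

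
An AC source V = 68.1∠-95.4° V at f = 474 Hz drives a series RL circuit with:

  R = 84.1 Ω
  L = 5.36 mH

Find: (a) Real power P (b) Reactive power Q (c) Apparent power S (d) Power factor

Step 1 — Angular frequency: ω = 2π·f = 2π·474 = 2978 rad/s.
Step 2 — Component impedances:
  R: Z = R = 84.1 Ω
  L: Z = jωL = j·2978·0.00536 = 0 + j15.96 Ω
Step 3 — Series combination: Z_total = R + L = 84.1 + j15.96 Ω = 85.6∠10.7° Ω.
Step 4 — Source phasor: V = 68.1∠-95.4° V = -6.409 - j67.8 V.
Step 5 — Current: I = V / Z = -0.2213 - j0.7642 A = 0.7955∠-106.1° A.
Step 6 — Complex power: S = V·I* = 53.23 + j10.1 VA.
Step 7 — Real power: P = Re(S) = 53.23 W.
Step 8 — Reactive power: Q = Im(S) = 10.1 VAR.
Step 9 — Apparent power: |S| = 54.18 VA.
Step 10 — Power factor: PF = P/|S| = 0.9825 (lagging).

(a) P = 53.23 W  (b) Q = 10.1 VAR  (c) S = 54.18 VA  (d) PF = 0.9825 (lagging)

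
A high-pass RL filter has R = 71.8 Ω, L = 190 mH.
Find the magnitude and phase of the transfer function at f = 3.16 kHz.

Step 1 — Angular frequency: ω = 2π·3160 = 1.985e+04 rad/s.
Step 2 — Transfer function: H(jω) = jωL/(R + jωL).
Step 3 — Numerator jωL = j·3772; denominator R + jωL = 71.8 + j3772.
Step 4 — H = 0.9996 + j0.01903.
Step 5 — Magnitude: |H| = 0.9998 (-0.0 dB); phase: φ = 1.1°.

|H| = 0.9998 (-0.0 dB), φ = 1.1°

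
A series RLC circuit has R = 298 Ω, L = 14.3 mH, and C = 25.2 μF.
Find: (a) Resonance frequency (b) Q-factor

Step 1 — Resonance condition Im(Z)=0 gives ω₀ = 1/√(LC).
Step 2 — ω₀ = 1/√(0.0143·2.52e-05) = 1666 rad/s.
Step 3 — f₀ = ω₀/(2π) = 265.1 Hz.
Step 4 — Series Q: Q = ω₀L/R = 1666·0.0143/298 = 0.07994.

(a) f₀ = 265.1 Hz  (b) Q = 0.07994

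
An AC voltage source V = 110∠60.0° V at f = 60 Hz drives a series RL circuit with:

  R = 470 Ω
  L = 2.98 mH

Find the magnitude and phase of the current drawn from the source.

Step 1 — Angular frequency: ω = 2π·f = 2π·60 = 377 rad/s.
Step 2 — Component impedances:
  R: Z = R = 470 Ω
  L: Z = jωL = j·377·0.00298 = 0 + j1.123 Ω
Step 3 — Series combination: Z_total = R + L = 470 + j1.123 Ω = 470∠0.1° Ω.
Step 4 — Source phasor: V = 110∠60.0° V = 55 + j95.26 V.
Step 5 — Ohm's law: I = V / Z_total = (55 + j95.26) / (470 + j1.123) = 0.1175 + j0.2024 A.
Step 6 — Convert to polar: |I| = 0.234 A, ∠I = 59.9°.

I = 0.234∠59.9° A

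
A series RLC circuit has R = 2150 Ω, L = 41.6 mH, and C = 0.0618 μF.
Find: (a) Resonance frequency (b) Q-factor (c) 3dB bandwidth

Step 1 — Resonance condition Im(Z)=0 gives ω₀ = 1/√(LC).
Step 2 — ω₀ = 1/√(0.0416·6.18e-08) = 1.972e+04 rad/s.
Step 3 — f₀ = ω₀/(2π) = 3139 Hz.
Step 4 — Series Q: Q = ω₀L/R = 1.972e+04·0.0416/2150 = 0.3816.
Step 5 — 3dB bandwidth: Δω = ω₀/Q = 5.168e+04 rad/s; BW = Δω/(2π) = 8226 Hz.

(a) f₀ = 3139 Hz  (b) Q = 0.3816  (c) BW = 8226 Hz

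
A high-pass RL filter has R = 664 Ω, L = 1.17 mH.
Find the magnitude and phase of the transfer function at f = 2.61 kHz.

Step 1 — Angular frequency: ω = 2π·2610 = 1.64e+04 rad/s.
Step 2 — Transfer function: H(jω) = jωL/(R + jωL).
Step 3 — Numerator jωL = j·19.19; denominator R + jωL = 664 + j19.19.
Step 4 — H = 0.0008343 + j0.02887.
Step 5 — Magnitude: |H| = 0.02888 (-30.8 dB); phase: φ = 88.3°.

|H| = 0.02888 (-30.8 dB), φ = 88.3°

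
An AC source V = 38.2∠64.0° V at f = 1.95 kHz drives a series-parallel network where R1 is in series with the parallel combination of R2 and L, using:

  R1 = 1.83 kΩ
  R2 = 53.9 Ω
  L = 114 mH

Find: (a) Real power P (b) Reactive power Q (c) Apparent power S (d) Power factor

Step 1 — Angular frequency: ω = 2π·f = 2π·1950 = 1.225e+04 rad/s.
Step 2 — Component impedances:
  R1: Z = R = 1830 Ω
  R2: Z = R = 53.9 Ω
  L: Z = jωL = j·1.225e+04·0.114 = 0 + j1397 Ω
Step 3 — Parallel branch: R2 || L = 1/(1/R2 + 1/L) = 53.82 + j2.077 Ω.
Step 4 — Series with R1: Z_total = R1 + (R2 || L) = 1884 + j2.077 Ω = 1884∠0.1° Ω.
Step 5 — Source phasor: V = 38.2∠64.0° V = 16.75 + j34.33 V.
Step 6 — Current: I = V / Z = 0.008909 + j0.01822 A = 0.02028∠63.9° A.
Step 7 — Complex power: S = V·I* = 0.7746 + j0.000854 VA.
Step 8 — Real power: P = Re(S) = 0.7746 W.
Step 9 — Reactive power: Q = Im(S) = 0.000854 VAR.
Step 10 — Apparent power: |S| = 0.7746 VA.
Step 11 — Power factor: PF = P/|S| = 1 (lagging).

(a) P = 0.7746 W  (b) Q = 0.000854 VAR  (c) S = 0.7746 VA  (d) PF = 1 (lagging)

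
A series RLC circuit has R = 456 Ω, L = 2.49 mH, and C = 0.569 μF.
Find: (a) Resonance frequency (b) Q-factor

Step 1 — Resonance condition Im(Z)=0 gives ω₀ = 1/√(LC).
Step 2 — ω₀ = 1/√(0.00249·5.69e-07) = 2.657e+04 rad/s.
Step 3 — f₀ = ω₀/(2π) = 4228 Hz.
Step 4 — Series Q: Q = ω₀L/R = 2.657e+04·0.00249/456 = 0.1451.

(a) f₀ = 4228 Hz  (b) Q = 0.1451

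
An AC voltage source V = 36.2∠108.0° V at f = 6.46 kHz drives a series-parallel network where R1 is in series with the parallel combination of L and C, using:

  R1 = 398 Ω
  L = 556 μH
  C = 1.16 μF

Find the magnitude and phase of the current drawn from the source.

Step 1 — Angular frequency: ω = 2π·f = 2π·6460 = 4.059e+04 rad/s.
Step 2 — Component impedances:
  R1: Z = R = 398 Ω
  L: Z = jωL = j·4.059e+04·0.000556 = 0 + j22.57 Ω
  C: Z = 1/(jωC) = -j/(ω·C) = 0 - j21.24 Ω
Step 3 — Parallel branch: L || C = 1/(1/L + 1/C) = 0 - j360.7 Ω.
Step 4 — Series with R1: Z_total = R1 + (L || C) = 398 - j360.7 Ω = 537.1∠-42.2° Ω.
Step 5 — Source phasor: V = 36.2∠108.0° V = -11.19 + j34.43 V.
Step 6 — Ohm's law: I = V / Z_total = (-11.19 + j34.43) / (398 - j360.7) = -0.05848 + j0.03351 A.
Step 7 — Convert to polar: |I| = 0.0674 A, ∠I = 150.2°.

I = 0.0674∠150.2° A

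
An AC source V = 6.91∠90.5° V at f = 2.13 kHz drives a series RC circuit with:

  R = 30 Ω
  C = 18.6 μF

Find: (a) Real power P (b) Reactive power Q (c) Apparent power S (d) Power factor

Step 1 — Angular frequency: ω = 2π·f = 2π·2130 = 1.338e+04 rad/s.
Step 2 — Component impedances:
  R: Z = R = 30 Ω
  C: Z = 1/(jωC) = -j/(ω·C) = 0 - j4.017 Ω
Step 3 — Series combination: Z_total = R + C = 30 - j4.017 Ω = 30.27∠-7.6° Ω.
Step 4 — Source phasor: V = 6.91∠90.5° V = -0.0603 + j6.91 V.
Step 5 — Current: I = V / Z = -0.03227 + j0.226 A = 0.2283∠98.1° A.
Step 6 — Complex power: S = V·I* = 1.564 - j0.2094 VA.
Step 7 — Real power: P = Re(S) = 1.564 W.
Step 8 — Reactive power: Q = Im(S) = -0.2094 VAR.
Step 9 — Apparent power: |S| = 1.578 VA.
Step 10 — Power factor: PF = P/|S| = 0.9912 (leading).

(a) P = 1.564 W  (b) Q = -0.2094 VAR  (c) S = 1.578 VA  (d) PF = 0.9912 (leading)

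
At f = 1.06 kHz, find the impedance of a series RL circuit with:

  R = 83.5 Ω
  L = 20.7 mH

Step 1 — Angular frequency: ω = 2π·f = 2π·1060 = 6660 rad/s.
Step 2 — Component impedances:
  R: Z = R = 83.5 Ω
  L: Z = jωL = j·6660·0.0207 = 0 + j137.9 Ω
Step 3 — Series combination: Z_total = R + L = 83.5 + j137.9 Ω = 161.2∠58.8° Ω.

Z = 83.5 + j137.9 Ω = 161.2∠58.8° Ω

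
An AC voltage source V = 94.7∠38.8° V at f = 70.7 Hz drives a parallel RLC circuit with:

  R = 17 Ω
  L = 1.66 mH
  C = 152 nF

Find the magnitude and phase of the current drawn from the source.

Step 1 — Angular frequency: ω = 2π·f = 2π·70.7 = 444.2 rad/s.
Step 2 — Component impedances:
  R: Z = R = 17 Ω
  L: Z = jωL = j·444.2·0.00166 = 0 + j0.7374 Ω
  C: Z = 1/(jωC) = -j/(ω·C) = 0 - j1.481e+04 Ω
Step 3 — Parallel combination: 1/Z_total = 1/R + 1/L + 1/C; Z_total = 0.03193 + j0.7361 Ω = 0.7368∠87.5° Ω.
Step 4 — Source phasor: V = 94.7∠38.8° V = 73.8 + j59.34 V.
Step 5 — Ohm's law: I = V / Z_total = (73.8 + j59.34) / (0.03193 + j0.7361) = 84.81 - j96.59 A.
Step 6 — Convert to polar: |I| = 128.5 A, ∠I = -48.7°.

I = 128.5∠-48.7° A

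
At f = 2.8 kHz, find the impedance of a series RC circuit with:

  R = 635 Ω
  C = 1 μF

Step 1 — Angular frequency: ω = 2π·f = 2π·2800 = 1.759e+04 rad/s.
Step 2 — Component impedances:
  R: Z = R = 635 Ω
  C: Z = 1/(jωC) = -j/(ω·C) = 0 - j56.84 Ω
Step 3 — Series combination: Z_total = R + C = 635 - j56.84 Ω = 637.5∠-5.1° Ω.

Z = 635 - j56.84 Ω = 637.5∠-5.1° Ω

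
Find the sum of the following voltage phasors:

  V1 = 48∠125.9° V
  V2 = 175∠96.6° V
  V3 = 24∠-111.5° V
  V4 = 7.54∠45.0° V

Step 1 — Convert each phasor to rectangular form:
  V1 = 48·(cos(125.9°) + j·sin(125.9°)) = -28.15 + j38.88 V
  V2 = 175·(cos(96.6°) + j·sin(96.6°)) = -20.11 + j173.8 V
  V3 = 24·(cos(-111.5°) + j·sin(-111.5°)) = -8.796 - j22.33 V
  V4 = 7.54·(cos(45.0°) + j·sin(45.0°)) = 5.332 + j5.332 V
Step 2 — Sum components: V_total = -51.72 + j195.7 V.
Step 3 — Convert to polar: |V_total| = 202.4 V, ∠V_total = 104.8°.

V_total = 202.4∠104.8° V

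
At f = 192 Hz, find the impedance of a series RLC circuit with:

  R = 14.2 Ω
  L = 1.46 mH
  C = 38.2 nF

Step 1 — Angular frequency: ω = 2π·f = 2π·192 = 1206 rad/s.
Step 2 — Component impedances:
  R: Z = R = 14.2 Ω
  L: Z = jωL = j·1206·0.00146 = 0 + j1.761 Ω
  C: Z = 1/(jωC) = -j/(ω·C) = 0 - j2.17e+04 Ω
Step 3 — Series combination: Z_total = R + L + C = 14.2 - j2.17e+04 Ω = 2.17e+04∠-90.0° Ω.

Z = 14.2 - j2.17e+04 Ω = 2.17e+04∠-90.0° Ω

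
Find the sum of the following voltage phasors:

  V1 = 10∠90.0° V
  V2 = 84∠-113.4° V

Step 1 — Convert each phasor to rectangular form:
  V1 = 10·(cos(90.0°) + j·sin(90.0°)) = 0 + j10 V
  V2 = 84·(cos(-113.4°) + j·sin(-113.4°)) = -33.36 - j77.09 V
Step 2 — Sum components: V_total = -33.36 - j67.09 V.
Step 3 — Convert to polar: |V_total| = 74.93 V, ∠V_total = -116.4°.

V_total = 74.93∠-116.4° V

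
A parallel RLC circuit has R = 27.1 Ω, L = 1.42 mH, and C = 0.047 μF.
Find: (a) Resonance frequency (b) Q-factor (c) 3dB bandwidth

Step 1 — Resonance: ω₀ = 1/√(LC) = 1/√(0.00142·4.7e-08) = 1.224e+05 rad/s.
Step 2 — f₀ = ω₀/(2π) = 1.948e+04 Hz.
Step 3 — Parallel Q: Q = R/(ω₀L) = 27.1/(1.224e+05·0.00142) = 0.1559.
Step 4 — Bandwidth: Δω = ω₀/Q = 7.851e+05 rad/s; BW = Δω/(2π) = 1.25e+05 Hz.

(a) f₀ = 1.948e+04 Hz  (b) Q = 0.1559  (c) BW = 1.25e+05 Hz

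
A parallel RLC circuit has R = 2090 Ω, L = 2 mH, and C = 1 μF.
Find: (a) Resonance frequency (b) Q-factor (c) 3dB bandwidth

Step 1 — Resonance: ω₀ = 1/√(LC) = 1/√(0.002·1e-06) = 2.236e+04 rad/s.
Step 2 — f₀ = ω₀/(2π) = 3559 Hz.
Step 3 — Parallel Q: Q = R/(ω₀L) = 2090/(2.236e+04·0.002) = 46.73.
Step 4 — Bandwidth: Δω = ω₀/Q = 478.5 rad/s; BW = Δω/(2π) = 76.15 Hz.

(a) f₀ = 3559 Hz  (b) Q = 46.73  (c) BW = 76.15 Hz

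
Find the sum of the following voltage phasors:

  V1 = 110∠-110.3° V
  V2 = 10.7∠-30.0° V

Step 1 — Convert each phasor to rectangular form:
  V1 = 110·(cos(-110.3°) + j·sin(-110.3°)) = -38.16 - j103.2 V
  V2 = 10.7·(cos(-30.0°) + j·sin(-30.0°)) = 9.266 - j5.35 V
Step 2 — Sum components: V_total = -28.9 - j108.5 V.
Step 3 — Convert to polar: |V_total| = 112.3 V, ∠V_total = -104.9°.

V_total = 112.3∠-104.9° V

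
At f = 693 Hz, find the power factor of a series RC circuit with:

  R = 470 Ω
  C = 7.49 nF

Step 1 — Angular frequency: ω = 2π·f = 2π·693 = 4354 rad/s.
Step 2 — Component impedances:
  R: Z = R = 470 Ω
  C: Z = 1/(jωC) = -j/(ω·C) = 0 - j3.066e+04 Ω
Step 3 — Series combination: Z_total = R + C = 470 - j3.066e+04 Ω = 3.067e+04∠-89.1° Ω.
Step 4 — Power factor: PF = cos(φ) = Re(Z)/|Z| = 470/30666 = 0.01533.
Step 5 — Type: Im(Z) = -3.066e+04 ⇒ leading (phase φ = -89.1°).

PF = 0.01533 (leading, φ = -89.1°)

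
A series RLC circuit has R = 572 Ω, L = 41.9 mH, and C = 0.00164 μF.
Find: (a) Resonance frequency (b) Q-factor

Step 1 — Resonance condition Im(Z)=0 gives ω₀ = 1/√(LC).
Step 2 — ω₀ = 1/√(0.0419·1.64e-09) = 1.206e+05 rad/s.
Step 3 — f₀ = ω₀/(2π) = 1.92e+04 Hz.
Step 4 — Series Q: Q = ω₀L/R = 1.206e+05·0.0419/572 = 8.837.

(a) f₀ = 1.92e+04 Hz  (b) Q = 8.837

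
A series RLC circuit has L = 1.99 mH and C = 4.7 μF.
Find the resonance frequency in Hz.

Step 1 — Resonance condition Im(Z)=0 gives ω₀ = 1/√(LC).
Step 2 — ω₀ = 1/√(0.00199·4.7e-06) = 1.034e+04 rad/s.
Step 3 — f₀ = ω₀/(2π) = 1646 Hz.

f₀ = 1646 Hz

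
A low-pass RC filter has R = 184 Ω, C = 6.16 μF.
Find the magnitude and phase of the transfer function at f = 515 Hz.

Step 1 — Angular frequency: ω = 2π·515 = 3236 rad/s.
Step 2 — Transfer function: H(jω) = 1/(1 + jωRC).
Step 3 — Denominator: 1 + jωRC = 1 + j·3236·184·6.16e-06 = 1 + j3.668.
Step 4 — H = 0.0692 - j0.2538.
Step 5 — Magnitude: |H| = 0.2631 (-11.6 dB); phase: φ = -74.7°.

|H| = 0.2631 (-11.6 dB), φ = -74.7°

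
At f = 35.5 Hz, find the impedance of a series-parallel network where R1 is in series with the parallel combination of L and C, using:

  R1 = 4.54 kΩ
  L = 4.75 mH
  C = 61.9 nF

Step 1 — Angular frequency: ω = 2π·f = 2π·35.5 = 223.1 rad/s.
Step 2 — Component impedances:
  R1: Z = R = 4540 Ω
  L: Z = jωL = j·223.1·0.00475 = 0 + j1.06 Ω
  C: Z = 1/(jωC) = -j/(ω·C) = 0 - j7.243e+04 Ω
Step 3 — Parallel branch: L || C = 1/(1/L + 1/C) = 0 + j1.06 Ω.
Step 4 — Series with R1: Z_total = R1 + (L || C) = 4540 + j1.06 Ω = 4540∠0.0° Ω.

Z = 4540 + j1.06 Ω = 4540∠0.0° Ω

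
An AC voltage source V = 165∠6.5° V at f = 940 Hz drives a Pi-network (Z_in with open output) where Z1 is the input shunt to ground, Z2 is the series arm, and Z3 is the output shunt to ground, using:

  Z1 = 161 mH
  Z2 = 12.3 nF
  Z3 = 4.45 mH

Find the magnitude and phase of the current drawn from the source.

Step 1 — Angular frequency: ω = 2π·f = 2π·940 = 5906 rad/s.
Step 2 — Component impedances:
  Z1: Z = jωL = j·5906·0.161 = 0 + j950.9 Ω
  Z2: Z = 1/(jωC) = -j/(ω·C) = 0 - j1.377e+04 Ω
  Z3: Z = jωL = j·5906·0.00445 = 0 + j26.28 Ω
Step 3 — With open output, the series arm Z2 and the output shunt Z3 appear in series to ground: Z2 + Z3 = 0 - j1.374e+04 Ω.
Step 4 — Parallel with input shunt Z1: Z_in = Z1 || (Z2 + Z3) = 0 + j1022 Ω = 1022∠90.0° Ω.
Step 5 — Source phasor: V = 165∠6.5° V = 163.9 + j18.68 V.
Step 6 — Ohm's law: I = V / Z_total = (163.9 + j18.68) / (0 + j1022) = 0.01828 - j0.1605 A.
Step 7 — Convert to polar: |I| = 0.1615 A, ∠I = -83.5°.

I = 0.1615∠-83.5° A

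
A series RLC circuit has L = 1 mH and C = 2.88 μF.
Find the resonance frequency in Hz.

Step 1 — Resonance condition Im(Z)=0 gives ω₀ = 1/√(LC).
Step 2 — ω₀ = 1/√(0.001·2.88e-06) = 1.863e+04 rad/s.
Step 3 — f₀ = ω₀/(2π) = 2966 Hz.

f₀ = 2966 Hz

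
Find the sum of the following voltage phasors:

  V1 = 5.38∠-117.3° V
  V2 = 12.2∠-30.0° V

Step 1 — Convert each phasor to rectangular form:
  V1 = 5.38·(cos(-117.3°) + j·sin(-117.3°)) = -2.468 - j4.781 V
  V2 = 12.2·(cos(-30.0°) + j·sin(-30.0°)) = 10.57 - j6.1 V
Step 2 — Sum components: V_total = 8.098 - j10.88 V.
Step 3 — Convert to polar: |V_total| = 13.56 V, ∠V_total = -53.3°.

V_total = 13.56∠-53.3° V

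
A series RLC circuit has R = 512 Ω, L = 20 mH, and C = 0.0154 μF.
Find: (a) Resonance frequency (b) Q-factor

Step 1 — Resonance condition Im(Z)=0 gives ω₀ = 1/√(LC).
Step 2 — ω₀ = 1/√(0.02·1.54e-08) = 5.698e+04 rad/s.
Step 3 — f₀ = ω₀/(2π) = 9069 Hz.
Step 4 — Series Q: Q = ω₀L/R = 5.698e+04·0.02/512 = 2.226.

(a) f₀ = 9069 Hz  (b) Q = 2.226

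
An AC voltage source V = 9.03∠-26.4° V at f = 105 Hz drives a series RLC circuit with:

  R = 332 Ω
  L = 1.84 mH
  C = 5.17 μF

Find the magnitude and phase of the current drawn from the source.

Step 1 — Angular frequency: ω = 2π·f = 2π·105 = 659.7 rad/s.
Step 2 — Component impedances:
  R: Z = R = 332 Ω
  L: Z = jωL = j·659.7·0.00184 = 0 + j1.214 Ω
  C: Z = 1/(jωC) = -j/(ω·C) = 0 - j293.2 Ω
Step 3 — Series combination: Z_total = R + L + C = 332 - j292 Ω = 442.1∠-41.3° Ω.
Step 4 — Source phasor: V = 9.03∠-26.4° V = 8.088 - j4.015 V.
Step 5 — Ohm's law: I = V / Z_total = (8.088 - j4.015) / (332 - j292) = 0.01973 + j0.005262 A.
Step 6 — Convert to polar: |I| = 0.02042 A, ∠I = 14.9°.

I = 0.02042∠14.9° A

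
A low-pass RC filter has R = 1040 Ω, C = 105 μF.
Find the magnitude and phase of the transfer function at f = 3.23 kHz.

Step 1 — Angular frequency: ω = 2π·3230 = 2.029e+04 rad/s.
Step 2 — Transfer function: H(jω) = 1/(1 + jωRC).
Step 3 — Denominator: 1 + jωRC = 1 + j·2.029e+04·1040·0.000105 = 1 + j2216.
Step 4 — H = 2.036e-07 - j0.0004512.
Step 5 — Magnitude: |H| = 0.0004512 (-66.9 dB); phase: φ = -90.0°.

|H| = 0.0004512 (-66.9 dB), φ = -90.0°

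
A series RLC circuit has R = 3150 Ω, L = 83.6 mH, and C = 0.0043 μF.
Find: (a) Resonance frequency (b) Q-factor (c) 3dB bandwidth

Step 1 — Resonance condition Im(Z)=0 gives ω₀ = 1/√(LC).
Step 2 — ω₀ = 1/√(0.0836·4.3e-09) = 5.274e+04 rad/s.
Step 3 — f₀ = ω₀/(2π) = 8394 Hz.
Step 4 — Series Q: Q = ω₀L/R = 5.274e+04·0.0836/3150 = 1.4.
Step 5 — 3dB bandwidth: Δω = ω₀/Q = 3.768e+04 rad/s; BW = Δω/(2π) = 5997 Hz.

(a) f₀ = 8394 Hz  (b) Q = 1.4  (c) BW = 5997 Hz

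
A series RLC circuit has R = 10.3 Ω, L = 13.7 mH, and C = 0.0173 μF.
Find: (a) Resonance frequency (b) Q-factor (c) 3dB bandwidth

Step 1 — Resonance condition Im(Z)=0 gives ω₀ = 1/√(LC).
Step 2 — ω₀ = 1/√(0.0137·1.73e-08) = 6.496e+04 rad/s.
Step 3 — f₀ = ω₀/(2π) = 1.034e+04 Hz.
Step 4 — Series Q: Q = ω₀L/R = 6.496e+04·0.0137/10.3 = 86.4.
Step 5 — 3dB bandwidth: Δω = ω₀/Q = 751.8 rad/s; BW = Δω/(2π) = 119.7 Hz.

(a) f₀ = 1.034e+04 Hz  (b) Q = 86.4  (c) BW = 119.7 Hz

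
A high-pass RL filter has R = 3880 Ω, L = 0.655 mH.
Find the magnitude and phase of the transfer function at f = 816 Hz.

Step 1 — Angular frequency: ω = 2π·816 = 5127 rad/s.
Step 2 — Transfer function: H(jω) = jωL/(R + jωL).
Step 3 — Numerator jωL = j·3.358; denominator R + jωL = 3880 + j3.358.
Step 4 — H = 7.491e-07 + j0.0008655.
Step 5 — Magnitude: |H| = 0.0008655 (-61.3 dB); phase: φ = 90.0°.

|H| = 0.0008655 (-61.3 dB), φ = 90.0°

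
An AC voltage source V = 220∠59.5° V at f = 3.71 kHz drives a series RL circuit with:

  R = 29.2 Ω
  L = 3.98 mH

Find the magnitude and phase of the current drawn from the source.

Step 1 — Angular frequency: ω = 2π·f = 2π·3710 = 2.331e+04 rad/s.
Step 2 — Component impedances:
  R: Z = R = 29.2 Ω
  L: Z = jωL = j·2.331e+04·0.00398 = 0 + j92.78 Ω
Step 3 — Series combination: Z_total = R + L = 29.2 + j92.78 Ω = 97.26∠72.5° Ω.
Step 4 — Source phasor: V = 220∠59.5° V = 111.7 + j189.6 V.
Step 5 — Ohm's law: I = V / Z_total = (111.7 + j189.6) / (29.2 + j92.78) = 2.204 - j0.5099 A.
Step 6 — Convert to polar: |I| = 2.262 A, ∠I = -13.0°.

I = 2.262∠-13.0° A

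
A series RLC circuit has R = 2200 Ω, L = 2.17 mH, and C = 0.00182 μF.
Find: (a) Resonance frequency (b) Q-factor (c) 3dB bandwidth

Step 1 — Resonance condition Im(Z)=0 gives ω₀ = 1/√(LC).
Step 2 — ω₀ = 1/√(0.00217·1.82e-09) = 5.032e+05 rad/s.
Step 3 — f₀ = ω₀/(2π) = 8.009e+04 Hz.
Step 4 — Series Q: Q = ω₀L/R = 5.032e+05·0.00217/2200 = 0.4963.
Step 5 — 3dB bandwidth: Δω = ω₀/Q = 1.014e+06 rad/s; BW = Δω/(2π) = 1.614e+05 Hz.

(a) f₀ = 8.009e+04 Hz  (b) Q = 0.4963  (c) BW = 1.614e+05 Hz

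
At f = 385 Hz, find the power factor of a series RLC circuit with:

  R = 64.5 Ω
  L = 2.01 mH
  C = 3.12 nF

Step 1 — Angular frequency: ω = 2π·f = 2π·385 = 2419 rad/s.
Step 2 — Component impedances:
  R: Z = R = 64.5 Ω
  L: Z = jωL = j·2419·0.00201 = 0 + j4.862 Ω
  C: Z = 1/(jωC) = -j/(ω·C) = 0 - j1.325e+05 Ω
Step 3 — Series combination: Z_total = R + L + C = 64.5 - j1.325e+05 Ω = 1.325e+05∠-90.0° Ω.
Step 4 — Power factor: PF = cos(φ) = Re(Z)/|Z| = 64.5/1.325e+05 = 0.0004868.
Step 5 — Type: Im(Z) = -1.325e+05 ⇒ leading (phase φ = -90.0°).

PF = 0.0004868 (leading, φ = -90.0°)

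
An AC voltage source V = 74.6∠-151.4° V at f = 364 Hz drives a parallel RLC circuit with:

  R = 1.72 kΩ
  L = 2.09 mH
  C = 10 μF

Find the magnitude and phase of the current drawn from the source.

Step 1 — Angular frequency: ω = 2π·f = 2π·364 = 2287 rad/s.
Step 2 — Component impedances:
  R: Z = R = 1720 Ω
  L: Z = jωL = j·2287·0.00209 = 0 + j4.78 Ω
  C: Z = 1/(jωC) = -j/(ω·C) = 0 - j43.72 Ω
Step 3 — Parallel combination: 1/Z_total = 1/R + 1/L + 1/C; Z_total = 0.01674 + j5.367 Ω = 5.367∠89.8° Ω.
Step 4 — Source phasor: V = 74.6∠-151.4° V = -65.5 - j35.71 V.
Step 5 — Ohm's law: I = V / Z_total = (-65.5 - j35.71) / (0.01674 + j5.367) = -6.692 + j12.18 A.
Step 6 — Convert to polar: |I| = 13.9 A, ∠I = 118.8°.

I = 13.9∠118.8° A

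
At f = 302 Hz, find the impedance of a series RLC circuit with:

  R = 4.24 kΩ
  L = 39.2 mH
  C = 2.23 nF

Step 1 — Angular frequency: ω = 2π·f = 2π·302 = 1898 rad/s.
Step 2 — Component impedances:
  R: Z = R = 4240 Ω
  L: Z = jωL = j·1898·0.0392 = 0 + j74.38 Ω
  C: Z = 1/(jωC) = -j/(ω·C) = 0 - j2.363e+05 Ω
Step 3 — Series combination: Z_total = R + L + C = 4240 - j2.362e+05 Ω = 2.363e+05∠-89.0° Ω.

Z = 4240 - j2.362e+05 Ω = 2.363e+05∠-89.0° Ω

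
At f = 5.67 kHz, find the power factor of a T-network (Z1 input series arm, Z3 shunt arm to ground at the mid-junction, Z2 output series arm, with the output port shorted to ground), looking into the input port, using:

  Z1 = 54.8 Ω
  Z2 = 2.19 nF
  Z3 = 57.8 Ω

Step 1 — Angular frequency: ω = 2π·f = 2π·5670 = 3.563e+04 rad/s.
Step 2 — Component impedances:
  Z1: Z = R = 54.8 Ω
  Z2: Z = 1/(jωC) = -j/(ω·C) = 0 - j1.282e+04 Ω
  Z3: Z = R = 57.8 Ω
Step 3 — With the output port shorted to ground, the output series arm Z2 runs from the junction to ground; the shunt arm Z3 also runs from the junction to ground. They appear in parallel: Z3 || Z2 = 57.8 - j0.2606 Ω.
Step 4 — Series with input arm Z1: Z_in = Z1 + (Z3 || Z2) = 112.6 - j0.2606 Ω = 112.6∠-0.1° Ω.
Step 5 — Power factor: PF = cos(φ) = Re(Z)/|Z| = 112.6/112.6 = 1.
Step 6 — Type: Im(Z) = -0.2606 ⇒ leading (phase φ = -0.1°).

PF = 1 (leading, φ = -0.1°)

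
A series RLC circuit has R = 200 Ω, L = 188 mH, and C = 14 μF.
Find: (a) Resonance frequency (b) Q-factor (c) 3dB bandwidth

Step 1 — Resonance: ω₀ = 1/√(LC) = 1/√(0.188·1.4e-05) = 616.4 rad/s.
Step 2 — f₀ = ω₀/(2π) = 98.1 Hz.
Step 3 — Series Q: Q = ω₀L/R = 616.4·0.188/200 = 0.5794.
Step 4 — Bandwidth: Δω = ω₀/Q = 1064 rad/s; BW = Δω/(2π) = 169.3 Hz.

(a) f₀ = 98.1 Hz  (b) Q = 0.5794  (c) BW = 169.3 Hz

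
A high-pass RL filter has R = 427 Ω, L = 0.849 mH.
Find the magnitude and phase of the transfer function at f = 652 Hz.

Step 1 — Angular frequency: ω = 2π·652 = 4097 rad/s.
Step 2 — Transfer function: H(jω) = jωL/(R + jωL).
Step 3 — Numerator jωL = j·3.478; denominator R + jωL = 427 + j3.478.
Step 4 — H = 6.634e-05 + j0.008145.
Step 5 — Magnitude: |H| = 0.008145 (-41.8 dB); phase: φ = 89.5°.

|H| = 0.008145 (-41.8 dB), φ = 89.5°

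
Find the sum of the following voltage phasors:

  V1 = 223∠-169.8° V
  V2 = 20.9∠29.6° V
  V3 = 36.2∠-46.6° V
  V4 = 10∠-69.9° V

Step 1 — Convert each phasor to rectangular form:
  V1 = 223·(cos(-169.8°) + j·sin(-169.8°)) = -219.5 - j39.49 V
  V2 = 20.9·(cos(29.6°) + j·sin(29.6°)) = 18.17 + j10.32 V
  V3 = 36.2·(cos(-46.6°) + j·sin(-46.6°)) = 24.87 - j26.3 V
  V4 = 10·(cos(-69.9°) + j·sin(-69.9°)) = 3.437 - j9.391 V
Step 2 — Sum components: V_total = -173 - j64.86 V.
Step 3 — Convert to polar: |V_total| = 184.8 V, ∠V_total = -159.4°.

V_total = 184.8∠-159.4° V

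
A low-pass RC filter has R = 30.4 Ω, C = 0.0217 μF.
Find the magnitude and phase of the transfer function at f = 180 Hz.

Step 1 — Angular frequency: ω = 2π·180 = 1131 rad/s.
Step 2 — Transfer function: H(jω) = 1/(1 + jωRC).
Step 3 — Denominator: 1 + jωRC = 1 + j·1131·30.4·2.17e-08 = 1 + j0.0007461.
Step 4 — H = 1 - j0.0007461.
Step 5 — Magnitude: |H| = 1 (-0.0 dB); phase: φ = -0.0°.

|H| = 1 (-0.0 dB), φ = -0.0°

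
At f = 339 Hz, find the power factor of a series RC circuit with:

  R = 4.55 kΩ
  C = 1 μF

Step 1 — Angular frequency: ω = 2π·f = 2π·339 = 2130 rad/s.
Step 2 — Component impedances:
  R: Z = R = 4550 Ω
  C: Z = 1/(jωC) = -j/(ω·C) = 0 - j469.5 Ω
Step 3 — Series combination: Z_total = R + C = 4550 - j469.5 Ω = 4574∠-5.9° Ω.
Step 4 — Power factor: PF = cos(φ) = Re(Z)/|Z| = 4550/4574.2 = 0.9947.
Step 5 — Type: Im(Z) = -469.5 ⇒ leading (phase φ = -5.9°).

PF = 0.9947 (leading, φ = -5.9°)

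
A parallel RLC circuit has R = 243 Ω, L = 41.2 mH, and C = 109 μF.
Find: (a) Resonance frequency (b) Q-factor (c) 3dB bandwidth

Step 1 — Resonance: ω₀ = 1/√(LC) = 1/√(0.0412·0.000109) = 471.9 rad/s.
Step 2 — f₀ = ω₀/(2π) = 75.1 Hz.
Step 3 — Parallel Q: Q = R/(ω₀L) = 243/(471.9·0.0412) = 12.5.
Step 4 — Bandwidth: Δω = ω₀/Q = 37.75 rad/s; BW = Δω/(2π) = 6.009 Hz.

(a) f₀ = 75.1 Hz  (b) Q = 12.5  (c) BW = 6.009 Hz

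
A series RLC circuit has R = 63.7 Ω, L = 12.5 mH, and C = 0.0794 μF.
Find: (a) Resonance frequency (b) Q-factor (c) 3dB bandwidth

Step 1 — Resonance condition Im(Z)=0 gives ω₀ = 1/√(LC).
Step 2 — ω₀ = 1/√(0.0125·7.94e-08) = 3.174e+04 rad/s.
Step 3 — f₀ = ω₀/(2π) = 5052 Hz.
Step 4 — Series Q: Q = ω₀L/R = 3.174e+04·0.0125/63.7 = 6.229.
Step 5 — 3dB bandwidth: Δω = ω₀/Q = 5096 rad/s; BW = Δω/(2π) = 811.1 Hz.

(a) f₀ = 5052 Hz  (b) Q = 6.229  (c) BW = 811.1 Hz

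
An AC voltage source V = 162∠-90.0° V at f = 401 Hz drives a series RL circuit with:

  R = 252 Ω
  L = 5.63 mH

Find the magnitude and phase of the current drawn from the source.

Step 1 — Angular frequency: ω = 2π·f = 2π·401 = 2520 rad/s.
Step 2 — Component impedances:
  R: Z = R = 252 Ω
  L: Z = jωL = j·2520·0.00563 = 0 + j14.19 Ω
Step 3 — Series combination: Z_total = R + L = 252 + j14.19 Ω = 252.4∠3.2° Ω.
Step 4 — Source phasor: V = 162∠-90.0° V = 0 - j162 V.
Step 5 — Ohm's law: I = V / Z_total = (0 - j162) / (252 + j14.19) = -0.03607 - j0.6408 A.
Step 6 — Convert to polar: |I| = 0.6418 A, ∠I = -93.2°.

I = 0.6418∠-93.2° A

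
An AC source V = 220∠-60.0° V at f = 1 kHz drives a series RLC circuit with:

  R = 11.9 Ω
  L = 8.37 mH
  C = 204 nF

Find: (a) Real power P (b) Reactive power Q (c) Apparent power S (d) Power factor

Step 1 — Angular frequency: ω = 2π·f = 2π·1000 = 6283 rad/s.
Step 2 — Component impedances:
  R: Z = R = 11.9 Ω
  L: Z = jωL = j·6283·0.00837 = 0 + j52.59 Ω
  C: Z = 1/(jωC) = -j/(ω·C) = 0 - j780.2 Ω
Step 3 — Series combination: Z_total = R + L + C = 11.9 - j727.6 Ω = 727.7∠-89.1° Ω.
Step 4 — Source phasor: V = 220∠-60.0° V = 110 - j190.5 V.
Step 5 — Current: I = V / Z = 0.2643 + j0.1469 A = 0.3023∠29.1° A.
Step 6 — Complex power: S = V·I* = 1.088 - j66.5 VA.
Step 7 — Real power: P = Re(S) = 1.088 W.
Step 8 — Reactive power: Q = Im(S) = -66.5 VAR.
Step 9 — Apparent power: |S| = 66.51 VA.
Step 10 — Power factor: PF = P/|S| = 0.01635 (leading).

(a) P = 1.088 W  (b) Q = -66.5 VAR  (c) S = 66.51 VA  (d) PF = 0.01635 (leading)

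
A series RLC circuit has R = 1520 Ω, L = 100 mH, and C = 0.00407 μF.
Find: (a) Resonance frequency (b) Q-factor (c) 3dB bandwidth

Step 1 — Resonance: ω₀ = 1/√(LC) = 1/√(0.1·4.07e-09) = 4.957e+04 rad/s.
Step 2 — f₀ = ω₀/(2π) = 7889 Hz.
Step 3 — Series Q: Q = ω₀L/R = 4.957e+04·0.1/1520 = 3.261.
Step 4 — Bandwidth: Δω = ω₀/Q = 1.52e+04 rad/s; BW = Δω/(2π) = 2419 Hz.

(a) f₀ = 7889 Hz  (b) Q = 3.261  (c) BW = 2419 Hz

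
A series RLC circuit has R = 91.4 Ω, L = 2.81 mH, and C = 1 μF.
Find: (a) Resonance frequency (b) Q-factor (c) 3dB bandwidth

Step 1 — Resonance: ω₀ = 1/√(LC) = 1/√(0.00281·1e-06) = 1.886e+04 rad/s.
Step 2 — f₀ = ω₀/(2π) = 3002 Hz.
Step 3 — Series Q: Q = ω₀L/R = 1.886e+04·0.00281/91.4 = 0.58.
Step 4 — Bandwidth: Δω = ω₀/Q = 3.253e+04 rad/s; BW = Δω/(2π) = 5177 Hz.

(a) f₀ = 3002 Hz  (b) Q = 0.58  (c) BW = 5177 Hz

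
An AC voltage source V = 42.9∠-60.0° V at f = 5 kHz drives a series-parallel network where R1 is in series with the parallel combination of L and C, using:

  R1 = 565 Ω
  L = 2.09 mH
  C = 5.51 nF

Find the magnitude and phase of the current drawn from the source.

Step 1 — Angular frequency: ω = 2π·f = 2π·5000 = 3.142e+04 rad/s.
Step 2 — Component impedances:
  R1: Z = R = 565 Ω
  L: Z = jωL = j·3.142e+04·0.00209 = 0 + j65.66 Ω
  C: Z = 1/(jωC) = -j/(ω·C) = 0 - j5777 Ω
Step 3 — Parallel branch: L || C = 1/(1/L + 1/C) = 0 + j66.41 Ω.
Step 4 — Series with R1: Z_total = R1 + (L || C) = 565 + j66.41 Ω = 568.9∠6.7° Ω.
Step 5 — Source phasor: V = 42.9∠-60.0° V = 21.45 - j37.15 V.
Step 6 — Ohm's law: I = V / Z_total = (21.45 - j37.15) / (565 + j66.41) = 0.02982 - j0.06926 A.
Step 7 — Convert to polar: |I| = 0.07541 A, ∠I = -66.7°.

I = 0.07541∠-66.7° A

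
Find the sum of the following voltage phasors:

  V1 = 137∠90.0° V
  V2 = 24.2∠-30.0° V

Step 1 — Convert each phasor to rectangular form:
  V1 = 137·(cos(90.0°) + j·sin(90.0°)) = 0 + j137 V
  V2 = 24.2·(cos(-30.0°) + j·sin(-30.0°)) = 20.96 - j12.1 V
Step 2 — Sum components: V_total = 20.96 + j124.9 V.
Step 3 — Convert to polar: |V_total| = 126.6 V, ∠V_total = 80.5°.

V_total = 126.6∠80.5° V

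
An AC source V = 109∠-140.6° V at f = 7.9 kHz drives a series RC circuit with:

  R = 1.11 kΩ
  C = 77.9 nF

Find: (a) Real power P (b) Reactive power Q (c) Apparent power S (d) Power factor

Step 1 — Angular frequency: ω = 2π·f = 2π·7900 = 4.964e+04 rad/s.
Step 2 — Component impedances:
  R: Z = R = 1110 Ω
  C: Z = 1/(jωC) = -j/(ω·C) = 0 - j258.6 Ω
Step 3 — Series combination: Z_total = R + C = 1110 - j258.6 Ω = 1140∠-13.1° Ω.
Step 4 — Source phasor: V = 109∠-140.6° V = -84.23 - j69.19 V.
Step 5 — Current: I = V / Z = -0.0582 - j0.07589 A = 0.09564∠-127.5° A.
Step 6 — Complex power: S = V·I* = 10.15 - j2.365 VA.
Step 7 — Real power: P = Re(S) = 10.15 W.
Step 8 — Reactive power: Q = Im(S) = -2.365 VAR.
Step 9 — Apparent power: |S| = 10.42 VA.
Step 10 — Power factor: PF = P/|S| = 0.9739 (leading).

(a) P = 10.15 W  (b) Q = -2.365 VAR  (c) S = 10.42 VA  (d) PF = 0.9739 (leading)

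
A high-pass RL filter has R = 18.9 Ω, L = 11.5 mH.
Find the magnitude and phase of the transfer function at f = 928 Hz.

Step 1 — Angular frequency: ω = 2π·928 = 5831 rad/s.
Step 2 — Transfer function: H(jω) = jωL/(R + jωL).
Step 3 — Numerator jωL = j·67.05; denominator R + jωL = 18.9 + j67.05.
Step 4 — H = 0.9264 + j0.2611.
Step 5 — Magnitude: |H| = 0.9625 (-0.3 dB); phase: φ = 15.7°.

|H| = 0.9625 (-0.3 dB), φ = 15.7°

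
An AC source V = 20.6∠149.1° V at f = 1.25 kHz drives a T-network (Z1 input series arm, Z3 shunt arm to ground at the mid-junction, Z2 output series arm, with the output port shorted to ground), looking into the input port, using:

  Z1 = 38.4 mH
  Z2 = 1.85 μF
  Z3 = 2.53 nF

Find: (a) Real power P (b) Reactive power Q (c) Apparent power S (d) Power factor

Step 1 — Angular frequency: ω = 2π·f = 2π·1250 = 7854 rad/s.
Step 2 — Component impedances:
  Z1: Z = jωL = j·7854·0.0384 = 0 + j301.6 Ω
  Z2: Z = 1/(jωC) = -j/(ω·C) = 0 - j68.82 Ω
  Z3: Z = 1/(jωC) = -j/(ω·C) = 0 - j5.033e+04 Ω
Step 3 — With the output port shorted to ground, the output series arm Z2 runs from the junction to ground; the shunt arm Z3 also runs from the junction to ground. They appear in parallel: Z3 || Z2 = 0 - j68.73 Ω.
Step 4 — Series with input arm Z1: Z_in = Z1 + (Z3 || Z2) = 0 + j232.9 Ω = 232.9∠90.0° Ω.
Step 5 — Source phasor: V = 20.6∠149.1° V = -17.68 + j10.58 V.
Step 6 — Current: I = V / Z = 0.04543 + j0.07591 A = 0.08846∠59.1° A.
Step 7 — Complex power: S = V·I* = 0 + j1.822 VA.
Step 8 — Real power: P = Re(S) = 0 W.
Step 9 — Reactive power: Q = Im(S) = 1.822 VAR.
Step 10 — Apparent power: |S| = 1.822 VA.
Step 11 — Power factor: PF = P/|S| = 0 (lagging).

(a) P = 0 W  (b) Q = 1.822 VAR  (c) S = 1.822 VA  (d) PF = 0 (lagging)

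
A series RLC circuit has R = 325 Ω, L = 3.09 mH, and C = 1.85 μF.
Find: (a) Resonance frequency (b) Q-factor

Step 1 — Resonance condition Im(Z)=0 gives ω₀ = 1/√(LC).
Step 2 — ω₀ = 1/√(0.00309·1.85e-06) = 1.323e+04 rad/s.
Step 3 — f₀ = ω₀/(2π) = 2105 Hz.
Step 4 — Series Q: Q = ω₀L/R = 1.323e+04·0.00309/325 = 0.1258.

(a) f₀ = 2105 Hz  (b) Q = 0.1258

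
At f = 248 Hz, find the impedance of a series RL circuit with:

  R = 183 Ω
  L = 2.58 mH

Step 1 — Angular frequency: ω = 2π·f = 2π·248 = 1558 rad/s.
Step 2 — Component impedances:
  R: Z = R = 183 Ω
  L: Z = jωL = j·1558·0.00258 = 0 + j4.02 Ω
Step 3 — Series combination: Z_total = R + L = 183 + j4.02 Ω = 183∠1.3° Ω.

Z = 183 + j4.02 Ω = 183∠1.3° Ω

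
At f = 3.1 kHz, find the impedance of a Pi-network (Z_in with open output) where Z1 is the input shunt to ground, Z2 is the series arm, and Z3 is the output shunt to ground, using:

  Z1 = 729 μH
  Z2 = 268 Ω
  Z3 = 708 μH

Step 1 — Angular frequency: ω = 2π·f = 2π·3100 = 1.948e+04 rad/s.
Step 2 — Component impedances:
  Z1: Z = jωL = j·1.948e+04·0.000729 = 0 + j14.2 Ω
  Z2: Z = R = 268 Ω
  Z3: Z = jωL = j·1.948e+04·0.000708 = 0 + j13.79 Ω
Step 3 — With open output, the series arm Z2 and the output shunt Z3 appear in series to ground: Z2 + Z3 = 268 + j13.79 Ω.
Step 4 — Parallel with input shunt Z1: Z_in = Z1 || (Z2 + Z3) = 0.7442 + j14.12 Ω = 14.14∠87.0° Ω.

Z = 0.7442 + j14.12 Ω = 14.14∠87.0° Ω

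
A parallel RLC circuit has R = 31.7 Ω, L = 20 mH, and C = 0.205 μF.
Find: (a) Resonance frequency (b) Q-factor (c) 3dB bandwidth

Step 1 — Resonance: ω₀ = 1/√(LC) = 1/√(0.02·2.05e-07) = 1.562e+04 rad/s.
Step 2 — f₀ = ω₀/(2π) = 2486 Hz.
Step 3 — Parallel Q: Q = R/(ω₀L) = 31.7/(1.562e+04·0.02) = 0.1015.
Step 4 — Bandwidth: Δω = ω₀/Q = 1.539e+05 rad/s; BW = Δω/(2π) = 2.449e+04 Hz.

(a) f₀ = 2486 Hz  (b) Q = 0.1015  (c) BW = 2.449e+04 Hz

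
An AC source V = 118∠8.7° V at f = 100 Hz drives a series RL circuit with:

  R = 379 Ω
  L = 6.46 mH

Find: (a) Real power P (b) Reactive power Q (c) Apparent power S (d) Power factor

Step 1 — Angular frequency: ω = 2π·f = 2π·100 = 628.3 rad/s.
Step 2 — Component impedances:
  R: Z = R = 379 Ω
  L: Z = jωL = j·628.3·0.00646 = 0 + j4.059 Ω
Step 3 — Series combination: Z_total = R + L = 379 + j4.059 Ω = 379∠0.6° Ω.
Step 4 — Source phasor: V = 118∠8.7° V = 116.6 + j17.85 V.
Step 5 — Current: I = V / Z = 0.3082 + j0.04379 A = 0.3113∠8.1° A.
Step 6 — Complex power: S = V·I* = 36.73 + j0.3934 VA.
Step 7 — Real power: P = Re(S) = 36.73 W.
Step 8 — Reactive power: Q = Im(S) = 0.3934 VAR.
Step 9 — Apparent power: |S| = 36.74 VA.
Step 10 — Power factor: PF = P/|S| = 0.9999 (lagging).

(a) P = 36.73 W  (b) Q = 0.3934 VAR  (c) S = 36.74 VA  (d) PF = 0.9999 (lagging)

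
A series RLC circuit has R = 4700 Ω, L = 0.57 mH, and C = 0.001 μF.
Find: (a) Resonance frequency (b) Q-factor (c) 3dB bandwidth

Step 1 — Resonance: ω₀ = 1/√(LC) = 1/√(0.00057·1e-09) = 1.325e+06 rad/s.
Step 2 — f₀ = ω₀/(2π) = 2.108e+05 Hz.
Step 3 — Series Q: Q = ω₀L/R = 1.325e+06·0.00057/4700 = 0.1606.
Step 4 — Bandwidth: Δω = ω₀/Q = 8.246e+06 rad/s; BW = Δω/(2π) = 1.312e+06 Hz.

(a) f₀ = 2.108e+05 Hz  (b) Q = 0.1606  (c) BW = 1.312e+06 Hz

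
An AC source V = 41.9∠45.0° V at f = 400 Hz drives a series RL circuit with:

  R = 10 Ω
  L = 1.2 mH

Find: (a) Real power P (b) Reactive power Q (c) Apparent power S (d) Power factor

Step 1 — Angular frequency: ω = 2π·f = 2π·400 = 2513 rad/s.
Step 2 — Component impedances:
  R: Z = R = 10 Ω
  L: Z = jωL = j·2513·0.0012 = 0 + j3.016 Ω
Step 3 — Series combination: Z_total = R + L = 10 + j3.016 Ω = 10.44∠16.8° Ω.
Step 4 — Source phasor: V = 41.9∠45.0° V = 29.63 + j29.63 V.
Step 5 — Current: I = V / Z = 3.535 + j1.897 A = 4.012∠28.2° A.
Step 6 — Complex power: S = V·I* = 160.9 + j48.53 VA.
Step 7 — Real power: P = Re(S) = 160.9 W.
Step 8 — Reactive power: Q = Im(S) = 48.53 VAR.
Step 9 — Apparent power: |S| = 168.1 VA.
Step 10 — Power factor: PF = P/|S| = 0.9574 (lagging).

(a) P = 160.9 W  (b) Q = 48.53 VAR  (c) S = 168.1 VA  (d) PF = 0.9574 (lagging)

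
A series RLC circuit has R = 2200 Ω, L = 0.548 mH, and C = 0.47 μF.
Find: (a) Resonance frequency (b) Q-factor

Step 1 — Resonance condition Im(Z)=0 gives ω₀ = 1/√(LC).
Step 2 — ω₀ = 1/√(0.000548·4.7e-07) = 6.231e+04 rad/s.
Step 3 — f₀ = ω₀/(2π) = 9917 Hz.
Step 4 — Series Q: Q = ω₀L/R = 6.231e+04·0.000548/2200 = 0.01552.

(a) f₀ = 9917 Hz  (b) Q = 0.01552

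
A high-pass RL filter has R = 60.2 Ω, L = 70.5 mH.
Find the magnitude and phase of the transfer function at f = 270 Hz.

Step 1 — Angular frequency: ω = 2π·270 = 1696 rad/s.
Step 2 — Transfer function: H(jω) = jωL/(R + jωL).
Step 3 — Numerator jωL = j·119.6; denominator R + jωL = 60.2 + j119.6.
Step 4 — H = 0.7979 + j0.4016.
Step 5 — Magnitude: |H| = 0.8932 (-1.0 dB); phase: φ = 26.7°.

|H| = 0.8932 (-1.0 dB), φ = 26.7°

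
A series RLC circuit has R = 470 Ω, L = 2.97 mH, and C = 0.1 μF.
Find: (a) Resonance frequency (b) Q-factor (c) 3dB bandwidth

Step 1 — Resonance: ω₀ = 1/√(LC) = 1/√(0.00297·1e-07) = 5.803e+04 rad/s.
Step 2 — f₀ = ω₀/(2π) = 9235 Hz.
Step 3 — Series Q: Q = ω₀L/R = 5.803e+04·0.00297/470 = 0.3667.
Step 4 — Bandwidth: Δω = ω₀/Q = 1.582e+05 rad/s; BW = Δω/(2π) = 2.519e+04 Hz.

(a) f₀ = 9235 Hz  (b) Q = 0.3667  (c) BW = 2.519e+04 Hz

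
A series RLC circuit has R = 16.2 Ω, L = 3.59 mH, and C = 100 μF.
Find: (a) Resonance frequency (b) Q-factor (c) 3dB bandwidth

Step 1 — Resonance: ω₀ = 1/√(LC) = 1/√(0.00359·0.0001) = 1669 rad/s.
Step 2 — f₀ = ω₀/(2π) = 265.6 Hz.
Step 3 — Series Q: Q = ω₀L/R = 1669·0.00359/16.2 = 0.3699.
Step 4 — Bandwidth: Δω = ω₀/Q = 4513 rad/s; BW = Δω/(2π) = 718.2 Hz.

(a) f₀ = 265.6 Hz  (b) Q = 0.3699  (c) BW = 718.2 Hz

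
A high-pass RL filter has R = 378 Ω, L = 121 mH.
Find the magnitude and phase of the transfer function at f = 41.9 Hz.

Step 1 — Angular frequency: ω = 2π·41.9 = 263.3 rad/s.
Step 2 — Transfer function: H(jω) = jωL/(R + jωL).
Step 3 — Numerator jωL = j·31.86; denominator R + jωL = 378 + j31.86.
Step 4 — H = 0.007052 + j0.08368.
Step 5 — Magnitude: |H| = 0.08398 (-21.5 dB); phase: φ = 85.2°.

|H| = 0.08398 (-21.5 dB), φ = 85.2°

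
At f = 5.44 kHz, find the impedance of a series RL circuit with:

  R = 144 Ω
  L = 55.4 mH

Step 1 — Angular frequency: ω = 2π·f = 2π·5440 = 3.418e+04 rad/s.
Step 2 — Component impedances:
  R: Z = R = 144 Ω
  L: Z = jωL = j·3.418e+04·0.0554 = 0 + j1894 Ω
Step 3 — Series combination: Z_total = R + L = 144 + j1894 Ω = 1899∠85.7° Ω.

Z = 144 + j1894 Ω = 1899∠85.7° Ω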